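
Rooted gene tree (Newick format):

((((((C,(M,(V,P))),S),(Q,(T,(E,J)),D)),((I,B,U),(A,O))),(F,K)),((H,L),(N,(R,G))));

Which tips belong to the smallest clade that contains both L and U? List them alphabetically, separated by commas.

A, B, C, D, E, F, G, H, I, J, K, L, M, N, O, P, Q, R, S, T, U, V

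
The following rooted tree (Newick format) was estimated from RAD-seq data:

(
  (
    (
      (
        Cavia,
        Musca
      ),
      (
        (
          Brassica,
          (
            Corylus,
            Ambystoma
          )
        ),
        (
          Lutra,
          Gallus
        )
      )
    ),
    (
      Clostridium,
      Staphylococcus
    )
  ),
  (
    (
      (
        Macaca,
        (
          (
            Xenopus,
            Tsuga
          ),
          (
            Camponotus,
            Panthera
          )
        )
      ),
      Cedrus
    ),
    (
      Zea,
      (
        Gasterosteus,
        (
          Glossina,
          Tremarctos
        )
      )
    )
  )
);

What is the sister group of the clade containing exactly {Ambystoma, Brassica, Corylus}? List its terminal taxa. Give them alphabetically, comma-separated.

The clade containing exactly {Ambystoma, Brassica, Corylus} attaches to the tree at the node subtending ((Brassica,(Corylus,Ambystoma)),(Lutra,Gallus)).
The other lineage descending from that same node — the sister group — is (Lutra,Gallus); its 2 tips in alphabetical order are the answer.

Gallus, Lutra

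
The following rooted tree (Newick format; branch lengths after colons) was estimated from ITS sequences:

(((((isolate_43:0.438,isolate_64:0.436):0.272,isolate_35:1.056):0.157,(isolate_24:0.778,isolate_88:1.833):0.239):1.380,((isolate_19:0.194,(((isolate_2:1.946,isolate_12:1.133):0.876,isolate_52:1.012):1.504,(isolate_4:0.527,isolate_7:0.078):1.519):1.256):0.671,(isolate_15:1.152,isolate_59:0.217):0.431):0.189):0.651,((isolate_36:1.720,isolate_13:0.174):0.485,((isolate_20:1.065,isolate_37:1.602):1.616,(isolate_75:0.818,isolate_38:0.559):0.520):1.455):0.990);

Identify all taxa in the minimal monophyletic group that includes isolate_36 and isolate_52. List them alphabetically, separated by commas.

isolate_12, isolate_13, isolate_15, isolate_19, isolate_2, isolate_20, isolate_24, isolate_35, isolate_36, isolate_37, isolate_38, isolate_4, isolate_43, isolate_52, isolate_59, isolate_64, isolate_7, isolate_75, isolate_88

Tracing isolate_36: it sits inside (isolate_36,isolate_13).
Tracing isolate_52: it sits inside ((isolate_2,isolate_12),isolate_52).
The smallest clade enclosing both is the whole tree (their MRCA is the root), so the answer is all 19 tips in alphabetical order.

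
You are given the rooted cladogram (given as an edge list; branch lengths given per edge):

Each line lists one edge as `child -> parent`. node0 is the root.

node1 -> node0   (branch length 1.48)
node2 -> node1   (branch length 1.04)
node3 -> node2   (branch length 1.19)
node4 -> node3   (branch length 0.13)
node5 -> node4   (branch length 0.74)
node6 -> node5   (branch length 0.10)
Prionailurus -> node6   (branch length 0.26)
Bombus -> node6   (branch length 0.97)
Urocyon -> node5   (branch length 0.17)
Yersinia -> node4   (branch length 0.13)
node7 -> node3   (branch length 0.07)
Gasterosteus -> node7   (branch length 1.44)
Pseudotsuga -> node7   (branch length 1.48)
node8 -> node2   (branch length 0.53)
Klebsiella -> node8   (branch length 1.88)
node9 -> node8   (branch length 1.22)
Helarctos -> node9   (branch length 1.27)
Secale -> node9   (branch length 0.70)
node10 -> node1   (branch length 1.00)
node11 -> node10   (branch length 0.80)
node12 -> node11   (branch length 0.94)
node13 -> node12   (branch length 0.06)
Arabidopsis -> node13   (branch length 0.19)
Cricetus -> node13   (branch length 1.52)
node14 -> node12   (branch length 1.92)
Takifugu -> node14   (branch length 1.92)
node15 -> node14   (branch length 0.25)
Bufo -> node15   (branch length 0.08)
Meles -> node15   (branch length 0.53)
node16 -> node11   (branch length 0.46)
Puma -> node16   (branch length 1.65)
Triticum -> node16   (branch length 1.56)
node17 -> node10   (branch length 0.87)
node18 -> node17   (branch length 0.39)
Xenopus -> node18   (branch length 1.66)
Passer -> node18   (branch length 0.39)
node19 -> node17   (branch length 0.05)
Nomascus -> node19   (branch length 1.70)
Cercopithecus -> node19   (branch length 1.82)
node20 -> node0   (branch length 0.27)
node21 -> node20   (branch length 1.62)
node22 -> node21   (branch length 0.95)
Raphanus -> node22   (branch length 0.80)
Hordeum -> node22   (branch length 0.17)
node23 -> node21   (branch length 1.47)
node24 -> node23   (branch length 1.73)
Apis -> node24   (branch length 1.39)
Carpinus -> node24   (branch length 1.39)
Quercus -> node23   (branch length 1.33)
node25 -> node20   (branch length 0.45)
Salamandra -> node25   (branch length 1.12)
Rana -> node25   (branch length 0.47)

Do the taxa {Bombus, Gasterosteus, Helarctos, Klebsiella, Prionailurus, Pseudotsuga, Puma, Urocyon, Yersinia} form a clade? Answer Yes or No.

No

The MRCA of the listed taxa subtends ((((((Prionailurus,Bombus),Urocyon),Yersinia),(Gasterosteus,Pseudotsuga)),(Klebsiella,(Helarctos,Secale))),((((Arabidopsis,Cricetus),(Takifugu,(Bufo,Meles))),(Puma,Triticum)),((Xenopus,Passer),(Nomascus,Cercopithecus)))).
That clade also contains Arabidopsis, Bufo, Cercopithecus, Cricetus, Meles, Nomascus, Passer, Secale, Takifugu, Triticum, Xenopus, which are not in the proposed group, so the group is not monophyletic.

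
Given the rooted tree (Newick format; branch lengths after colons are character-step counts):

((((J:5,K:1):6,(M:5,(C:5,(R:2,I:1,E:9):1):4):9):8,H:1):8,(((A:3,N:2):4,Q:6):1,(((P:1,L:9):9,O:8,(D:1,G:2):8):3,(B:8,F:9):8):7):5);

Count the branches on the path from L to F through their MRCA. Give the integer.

The MRCA of L and F is the node subtending (((P,L),O,(D,G)),(B,F)).
From L up to that node: 3 branches. From F up to the same node: 2 branches. Total: 3 + 2 = 5.

5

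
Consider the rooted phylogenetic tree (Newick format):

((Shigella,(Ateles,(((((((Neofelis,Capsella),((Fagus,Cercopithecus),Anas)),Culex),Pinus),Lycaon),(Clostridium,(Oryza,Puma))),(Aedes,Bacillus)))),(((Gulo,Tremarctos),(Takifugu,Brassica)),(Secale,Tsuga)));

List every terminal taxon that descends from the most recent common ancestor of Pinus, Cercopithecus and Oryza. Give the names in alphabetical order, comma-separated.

Anas, Capsella, Cercopithecus, Clostridium, Culex, Fagus, Lycaon, Neofelis, Oryza, Pinus, Puma

Tracing Pinus: it sits inside ((((Neofelis,Capsella),((Fagus,Cercopithecus),Anas)),Culex),Pinus).
Tracing Cercopithecus: it sits inside (Fagus,Cercopithecus).
Tracing Oryza: it sits inside (Oryza,Puma).
The smallest clade enclosing all 3 is ((((((Neofelis,Capsella),((Fagus,Cercopithecus),Anas)),Culex),Pinus),Lycaon),(Clostridium,(Oryza,Puma))); the answer is its 11 terminal taxa in alphabetical order.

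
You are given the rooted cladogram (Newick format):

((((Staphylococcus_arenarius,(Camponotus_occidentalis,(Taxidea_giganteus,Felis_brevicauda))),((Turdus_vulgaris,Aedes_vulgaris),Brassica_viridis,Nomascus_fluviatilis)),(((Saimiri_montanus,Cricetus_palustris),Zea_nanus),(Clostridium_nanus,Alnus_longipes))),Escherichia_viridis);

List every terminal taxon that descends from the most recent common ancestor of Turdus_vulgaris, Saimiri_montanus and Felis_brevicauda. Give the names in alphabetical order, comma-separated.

Aedes_vulgaris, Alnus_longipes, Brassica_viridis, Camponotus_occidentalis, Clostridium_nanus, Cricetus_palustris, Felis_brevicauda, Nomascus_fluviatilis, Saimiri_montanus, Staphylococcus_arenarius, Taxidea_giganteus, Turdus_vulgaris, Zea_nanus

Tracing Turdus_vulgaris: it sits inside (Turdus_vulgaris,Aedes_vulgaris).
Tracing Saimiri_montanus: it sits inside (Saimiri_montanus,Cricetus_palustris).
Tracing Felis_brevicauda: it sits inside (Taxidea_giganteus,Felis_brevicauda).
The smallest clade enclosing all 3 is (((Staphylococcus_arenarius,(Camponotus_occidentalis,(Taxidea_giganteus,Felis_brevicauda))),((Turdus_vulgaris,Aedes_vulgaris),Brassica_viridis,Nomascus_fluviatilis)),(((Saimiri_montanus,Cricetus_palustris),Zea_nanus),(Clostridium_nanus,Alnus_longipes))); the answer is its 13 terminal taxa in alphabetical order.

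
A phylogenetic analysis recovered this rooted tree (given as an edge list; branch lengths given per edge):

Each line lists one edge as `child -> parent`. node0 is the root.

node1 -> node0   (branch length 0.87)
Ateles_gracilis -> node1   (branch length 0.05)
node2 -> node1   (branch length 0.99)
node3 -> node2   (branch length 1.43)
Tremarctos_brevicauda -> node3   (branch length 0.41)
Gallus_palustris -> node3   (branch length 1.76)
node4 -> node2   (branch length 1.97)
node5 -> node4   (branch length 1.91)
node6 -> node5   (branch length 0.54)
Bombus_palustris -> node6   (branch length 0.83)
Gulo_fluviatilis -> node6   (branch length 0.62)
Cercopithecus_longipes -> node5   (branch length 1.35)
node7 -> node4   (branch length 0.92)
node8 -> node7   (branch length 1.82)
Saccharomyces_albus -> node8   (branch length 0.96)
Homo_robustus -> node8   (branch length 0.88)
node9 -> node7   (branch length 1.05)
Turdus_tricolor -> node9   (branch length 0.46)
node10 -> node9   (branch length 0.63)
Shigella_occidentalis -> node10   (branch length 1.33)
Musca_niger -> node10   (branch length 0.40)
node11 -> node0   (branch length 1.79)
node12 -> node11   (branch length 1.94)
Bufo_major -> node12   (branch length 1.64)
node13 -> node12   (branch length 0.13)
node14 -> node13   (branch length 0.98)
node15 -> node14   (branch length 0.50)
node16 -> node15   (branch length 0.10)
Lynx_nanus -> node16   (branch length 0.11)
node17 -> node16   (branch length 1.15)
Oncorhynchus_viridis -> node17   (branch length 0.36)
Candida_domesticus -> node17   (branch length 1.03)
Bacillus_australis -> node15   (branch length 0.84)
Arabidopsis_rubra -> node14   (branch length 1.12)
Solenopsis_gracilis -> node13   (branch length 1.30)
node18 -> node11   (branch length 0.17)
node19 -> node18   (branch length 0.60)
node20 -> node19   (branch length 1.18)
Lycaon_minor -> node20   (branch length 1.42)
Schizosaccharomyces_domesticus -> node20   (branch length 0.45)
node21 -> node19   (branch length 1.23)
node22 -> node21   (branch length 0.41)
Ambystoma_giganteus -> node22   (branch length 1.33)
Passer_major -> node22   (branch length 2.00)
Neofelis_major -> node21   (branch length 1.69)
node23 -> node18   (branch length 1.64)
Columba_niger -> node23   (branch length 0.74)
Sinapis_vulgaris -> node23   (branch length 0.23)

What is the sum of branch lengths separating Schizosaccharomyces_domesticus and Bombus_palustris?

The path runs Schizosaccharomyces_domesticus → … → MRCA → … → Bombus_palustris; the MRCA is the root of the tree.
Branch lengths along that path: 0.45 + 1.18 + 0.60 + 0.17 + 1.79 + 0.87 + 0.99 + 1.97 + 1.91 + 0.54 + 0.83 = 11.30.

11.30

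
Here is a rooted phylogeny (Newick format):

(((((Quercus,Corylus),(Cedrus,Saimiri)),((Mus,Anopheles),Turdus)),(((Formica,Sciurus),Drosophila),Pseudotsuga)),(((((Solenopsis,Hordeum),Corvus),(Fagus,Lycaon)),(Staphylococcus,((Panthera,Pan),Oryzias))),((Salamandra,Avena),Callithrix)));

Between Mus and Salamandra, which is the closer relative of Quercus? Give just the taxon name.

Mus

The MRCA of Quercus and Mus subtends (((Quercus,Corylus),(Cedrus,Saimiri)),((Mus,Anopheles),Turdus)) (7 taxa).
The MRCA of Quercus and Salamandra is the root, subtending the entire tree (23 taxa).
The first is nested inside the second, so Quercus shares a more recent common ancestor with Mus.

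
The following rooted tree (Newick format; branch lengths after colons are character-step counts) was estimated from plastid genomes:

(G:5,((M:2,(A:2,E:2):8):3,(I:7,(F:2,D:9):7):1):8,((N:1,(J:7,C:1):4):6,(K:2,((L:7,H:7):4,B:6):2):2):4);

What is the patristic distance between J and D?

The path runs J → … → MRCA → … → D; the MRCA is the root of the tree.
Branch lengths along that path: 7 + 4 + 6 + 4 + 8 + 1 + 7 + 9 = 46.

46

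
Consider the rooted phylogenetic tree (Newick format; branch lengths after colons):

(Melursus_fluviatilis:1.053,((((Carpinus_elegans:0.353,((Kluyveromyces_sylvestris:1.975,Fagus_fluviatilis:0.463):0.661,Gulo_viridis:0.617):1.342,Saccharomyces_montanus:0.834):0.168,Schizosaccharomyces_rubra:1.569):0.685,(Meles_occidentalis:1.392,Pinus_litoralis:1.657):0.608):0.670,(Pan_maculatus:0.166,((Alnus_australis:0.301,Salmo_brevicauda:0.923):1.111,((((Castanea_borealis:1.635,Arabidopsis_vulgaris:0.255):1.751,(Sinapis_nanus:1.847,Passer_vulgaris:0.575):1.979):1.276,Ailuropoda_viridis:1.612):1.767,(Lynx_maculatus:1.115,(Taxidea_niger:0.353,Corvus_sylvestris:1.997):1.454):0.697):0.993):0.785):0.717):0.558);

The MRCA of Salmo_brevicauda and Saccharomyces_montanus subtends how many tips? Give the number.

19

The MRCA of Salmo_brevicauda and Saccharomyces_montanus is the node subtending ((((Carpinus_elegans,((Kluyveromyces_sylvestris,Fagus_fluviatilis),Gulo_viridis),Saccharomyces_montanus),Schizosaccharomyces_rubra),(Meles_occidentalis,Pinus_litoralis)),(Pan_maculatus,((Alnus_australis,Salmo_brevicauda),((((Castanea_borealis,Arabidopsis_vulgaris),(Sinapis_nanus,Passer_vulgaris)),Ailuropoda_viridis),(Lynx_maculatus,(Taxidea_niger,Corvus_sylvestris)))))).
That clade contains 19 terminal taxa: Ailuropoda_viridis, Alnus_australis, Arabidopsis_vulgaris, Carpinus_elegans, Castanea_borealis, Corvus_sylvestris, Fagus_fluviatilis, Gulo_viridis, Kluyveromyces_sylvestris, Lynx_maculatus, Meles_occidentalis, Pan_maculatus, Passer_vulgaris, Pinus_litoralis, Saccharomyces_montanus, Salmo_brevicauda, Schizosaccharomyces_rubra, Sinapis_nanus, Taxidea_niger.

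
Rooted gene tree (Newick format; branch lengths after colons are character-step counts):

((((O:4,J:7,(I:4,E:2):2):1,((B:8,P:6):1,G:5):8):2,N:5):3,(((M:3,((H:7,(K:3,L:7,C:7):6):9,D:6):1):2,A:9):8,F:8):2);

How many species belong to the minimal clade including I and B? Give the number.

The MRCA of I and B is the node subtending ((O,J,(I,E)),((B,P),G)).
That clade contains 7 terminal taxa: B, E, G, I, J, O, P.

7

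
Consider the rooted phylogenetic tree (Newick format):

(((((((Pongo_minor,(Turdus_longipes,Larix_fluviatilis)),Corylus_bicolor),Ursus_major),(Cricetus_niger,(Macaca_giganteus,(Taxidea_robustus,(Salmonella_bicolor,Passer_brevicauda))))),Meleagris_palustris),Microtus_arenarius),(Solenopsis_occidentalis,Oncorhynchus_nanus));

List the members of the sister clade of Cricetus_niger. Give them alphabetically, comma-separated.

Macaca_giganteus, Passer_brevicauda, Salmonella_bicolor, Taxidea_robustus

Cricetus_niger attaches to the tree at the node subtending (Cricetus_niger,(Macaca_giganteus,(Taxidea_robustus,(Salmonella_bicolor,Passer_brevicauda)))).
The other lineage descending from that same node — the sister group — is (Macaca_giganteus,(Taxidea_robustus,(Salmonella_bicolor,Passer_brevicauda))); its 4 tips in alphabetical order are the answer.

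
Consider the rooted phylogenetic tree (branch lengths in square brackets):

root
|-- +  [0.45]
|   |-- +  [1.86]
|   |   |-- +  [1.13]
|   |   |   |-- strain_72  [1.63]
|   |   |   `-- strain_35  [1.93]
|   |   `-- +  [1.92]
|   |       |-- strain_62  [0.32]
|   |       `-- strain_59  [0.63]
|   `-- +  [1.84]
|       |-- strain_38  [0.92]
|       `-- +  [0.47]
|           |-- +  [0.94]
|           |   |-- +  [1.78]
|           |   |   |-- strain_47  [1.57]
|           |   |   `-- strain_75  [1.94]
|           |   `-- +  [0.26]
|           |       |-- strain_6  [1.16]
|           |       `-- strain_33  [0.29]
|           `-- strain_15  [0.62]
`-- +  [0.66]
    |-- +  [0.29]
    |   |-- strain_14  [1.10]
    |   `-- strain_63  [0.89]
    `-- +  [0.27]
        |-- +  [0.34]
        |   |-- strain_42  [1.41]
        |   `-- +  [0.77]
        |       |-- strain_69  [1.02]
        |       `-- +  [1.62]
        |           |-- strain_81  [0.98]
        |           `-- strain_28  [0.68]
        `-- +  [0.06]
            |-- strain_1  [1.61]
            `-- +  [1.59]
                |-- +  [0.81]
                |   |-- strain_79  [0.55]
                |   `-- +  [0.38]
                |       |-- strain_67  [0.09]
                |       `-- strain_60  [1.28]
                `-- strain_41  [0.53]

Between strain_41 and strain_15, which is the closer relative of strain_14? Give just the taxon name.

strain_41

The MRCA of strain_14 and strain_41 subtends ((strain_14,strain_63),((strain_42,(strain_69,(strain_81,strain_28))),(strain_1,((strain_79,(strain_67,strain_60)),strain_41)))) (11 taxa).
The MRCA of strain_14 and strain_15 is the root, subtending the entire tree (21 taxa).
The first is nested inside the second, so strain_14 shares a more recent common ancestor with strain_41.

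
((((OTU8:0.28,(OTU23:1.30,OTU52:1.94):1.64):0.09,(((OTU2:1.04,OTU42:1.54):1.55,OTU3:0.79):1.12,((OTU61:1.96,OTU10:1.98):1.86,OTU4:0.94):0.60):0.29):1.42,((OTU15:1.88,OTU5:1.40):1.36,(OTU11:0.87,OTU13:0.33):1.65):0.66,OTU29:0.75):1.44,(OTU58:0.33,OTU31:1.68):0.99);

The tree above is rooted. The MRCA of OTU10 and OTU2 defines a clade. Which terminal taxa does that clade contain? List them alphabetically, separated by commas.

OTU10, OTU2, OTU3, OTU4, OTU42, OTU61

Tracing OTU10: it sits inside (OTU61,OTU10).
Tracing OTU2: it sits inside (OTU2,OTU42).
The smallest clade enclosing both is (((OTU2,OTU42),OTU3),((OTU61,OTU10),OTU4)); the answer is its 6 terminal taxa in alphabetical order.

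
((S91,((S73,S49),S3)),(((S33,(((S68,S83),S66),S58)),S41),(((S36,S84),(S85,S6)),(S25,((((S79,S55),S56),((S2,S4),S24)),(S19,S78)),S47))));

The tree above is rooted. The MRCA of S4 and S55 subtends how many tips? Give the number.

6

The MRCA of S4 and S55 is the node subtending (((S79,S55),S56),((S2,S4),S24)).
That clade contains 6 terminal taxa: S2, S24, S4, S55, S56, S79.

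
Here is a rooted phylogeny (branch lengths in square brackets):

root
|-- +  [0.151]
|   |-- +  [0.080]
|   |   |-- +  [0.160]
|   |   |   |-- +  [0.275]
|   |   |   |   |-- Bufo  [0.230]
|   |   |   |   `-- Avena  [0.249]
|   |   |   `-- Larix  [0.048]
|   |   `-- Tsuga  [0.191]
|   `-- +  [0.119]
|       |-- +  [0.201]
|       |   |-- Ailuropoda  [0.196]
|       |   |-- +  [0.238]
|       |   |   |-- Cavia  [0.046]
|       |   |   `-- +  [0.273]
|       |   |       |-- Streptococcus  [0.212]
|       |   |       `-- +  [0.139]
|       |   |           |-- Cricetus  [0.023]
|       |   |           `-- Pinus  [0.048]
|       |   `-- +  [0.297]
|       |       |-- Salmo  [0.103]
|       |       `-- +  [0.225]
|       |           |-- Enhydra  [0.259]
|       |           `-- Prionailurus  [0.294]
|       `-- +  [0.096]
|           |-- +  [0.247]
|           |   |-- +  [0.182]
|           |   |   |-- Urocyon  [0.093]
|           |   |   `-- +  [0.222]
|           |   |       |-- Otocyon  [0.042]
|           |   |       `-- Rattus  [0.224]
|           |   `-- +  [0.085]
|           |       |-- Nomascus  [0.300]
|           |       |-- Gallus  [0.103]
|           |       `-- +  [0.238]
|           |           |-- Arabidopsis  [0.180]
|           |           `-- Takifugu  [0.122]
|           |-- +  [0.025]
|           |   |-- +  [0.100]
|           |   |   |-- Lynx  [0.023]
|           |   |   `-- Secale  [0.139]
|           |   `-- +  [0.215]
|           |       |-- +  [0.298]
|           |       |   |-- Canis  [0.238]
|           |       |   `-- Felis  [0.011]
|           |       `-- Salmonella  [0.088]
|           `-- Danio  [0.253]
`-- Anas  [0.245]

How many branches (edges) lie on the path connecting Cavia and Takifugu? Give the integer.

The MRCA of Cavia and Takifugu is the node subtending ((Ailuropoda,(Cavia,(Streptococcus,(Cricetus,Pinus))),(Salmo,(Enhydra,Prionailurus))),(((Urocyon,(Otocyon,Rattus)),(Nomascus,Gallus,(Arabidopsis,Takifugu))),((Lynx,Secale),((Canis,Felis),Salmonella)),Danio)).
From Cavia up to that node: 3 branches. From Takifugu up to the same node: 5 branches. Total: 3 + 5 = 8.

8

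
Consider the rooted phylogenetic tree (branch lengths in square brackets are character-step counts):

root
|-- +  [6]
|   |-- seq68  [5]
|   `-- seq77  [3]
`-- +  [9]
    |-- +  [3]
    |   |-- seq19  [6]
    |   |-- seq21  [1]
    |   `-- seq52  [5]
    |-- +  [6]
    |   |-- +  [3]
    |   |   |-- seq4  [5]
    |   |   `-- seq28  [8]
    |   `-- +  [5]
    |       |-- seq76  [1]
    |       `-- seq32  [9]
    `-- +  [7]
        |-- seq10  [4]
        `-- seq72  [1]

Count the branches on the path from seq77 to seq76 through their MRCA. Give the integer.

The MRCA of seq77 and seq76 is the root of the tree.
From seq77 up to that node: 2 branches. From seq76 up to the same node: 4 branches. Total: 2 + 4 = 6.

6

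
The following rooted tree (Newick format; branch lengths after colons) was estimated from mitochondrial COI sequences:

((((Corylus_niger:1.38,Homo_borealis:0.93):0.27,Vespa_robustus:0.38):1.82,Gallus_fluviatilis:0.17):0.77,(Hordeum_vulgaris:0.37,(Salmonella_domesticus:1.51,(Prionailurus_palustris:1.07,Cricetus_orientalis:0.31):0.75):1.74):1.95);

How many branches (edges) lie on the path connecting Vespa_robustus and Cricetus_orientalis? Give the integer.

7

The MRCA of Vespa_robustus and Cricetus_orientalis is the root of the tree.
From Vespa_robustus up to that node: 3 branches. From Cricetus_orientalis up to the same node: 4 branches. Total: 3 + 4 = 7.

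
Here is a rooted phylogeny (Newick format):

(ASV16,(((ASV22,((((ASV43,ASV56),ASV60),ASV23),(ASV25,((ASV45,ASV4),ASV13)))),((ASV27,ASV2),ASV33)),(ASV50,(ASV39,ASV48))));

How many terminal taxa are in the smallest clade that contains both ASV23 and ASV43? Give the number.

4

The MRCA of ASV23 and ASV43 is the node subtending (((ASV43,ASV56),ASV60),ASV23).
That clade contains 4 terminal taxa: ASV23, ASV43, ASV56, ASV60.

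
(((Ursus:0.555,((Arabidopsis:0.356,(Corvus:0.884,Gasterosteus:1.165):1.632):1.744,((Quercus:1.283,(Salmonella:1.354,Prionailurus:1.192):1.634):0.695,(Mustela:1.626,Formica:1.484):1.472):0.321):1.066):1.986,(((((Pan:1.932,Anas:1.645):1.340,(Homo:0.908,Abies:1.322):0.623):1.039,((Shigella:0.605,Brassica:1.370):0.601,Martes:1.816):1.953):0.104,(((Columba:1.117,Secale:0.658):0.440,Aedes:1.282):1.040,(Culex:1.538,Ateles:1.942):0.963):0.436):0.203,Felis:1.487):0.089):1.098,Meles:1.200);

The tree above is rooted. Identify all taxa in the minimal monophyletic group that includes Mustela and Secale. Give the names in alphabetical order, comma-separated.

Abies, Aedes, Anas, Arabidopsis, Ateles, Brassica, Columba, Corvus, Culex, Felis, Formica, Gasterosteus, Homo, Martes, Mustela, Pan, Prionailurus, Quercus, Salmonella, Secale, Shigella, Ursus

Tracing Mustela: it sits inside (Mustela,Formica).
Tracing Secale: it sits inside (Columba,Secale).
The smallest clade enclosing both is ((Ursus,((Arabidopsis,(Corvus,Gasterosteus)),((Quercus,(Salmonella,Prionailurus)),(Mustela,Formica)))),(((((Pan,Anas),(Homo,Abies)),((Shigella,Brassica),Martes)),(((Columba,Secale),Aedes),(Culex,Ateles))),Felis)); the answer is its 22 terminal taxa in alphabetical order.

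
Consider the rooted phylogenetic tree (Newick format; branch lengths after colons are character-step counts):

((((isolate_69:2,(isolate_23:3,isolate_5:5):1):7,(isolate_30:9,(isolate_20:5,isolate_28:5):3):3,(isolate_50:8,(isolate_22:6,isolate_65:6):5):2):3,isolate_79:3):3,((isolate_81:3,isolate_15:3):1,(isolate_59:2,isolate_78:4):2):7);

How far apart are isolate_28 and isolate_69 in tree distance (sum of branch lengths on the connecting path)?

The path runs isolate_28 → … → MRCA → … → isolate_69; the MRCA is the node subtending ((isolate_69,(isolate_23,isolate_5)),(isolate_30,(isolate_20,isolate_28)),(isolate_50,(isolate_22,isolate_65))).
Branch lengths along that path: 5 + 3 + 3 + 7 + 2 = 20.

20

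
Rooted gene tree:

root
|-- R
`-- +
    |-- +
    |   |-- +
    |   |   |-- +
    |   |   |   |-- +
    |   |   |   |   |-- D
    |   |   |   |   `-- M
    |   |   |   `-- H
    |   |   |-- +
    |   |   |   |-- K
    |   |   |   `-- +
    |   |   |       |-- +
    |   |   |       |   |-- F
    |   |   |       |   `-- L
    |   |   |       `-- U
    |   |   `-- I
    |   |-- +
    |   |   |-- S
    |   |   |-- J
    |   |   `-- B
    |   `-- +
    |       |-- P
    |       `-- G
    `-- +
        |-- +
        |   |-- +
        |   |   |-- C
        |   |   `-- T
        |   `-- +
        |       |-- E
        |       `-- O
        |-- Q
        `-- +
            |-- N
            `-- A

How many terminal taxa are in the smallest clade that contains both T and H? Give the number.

20

The MRCA of T and H is the node subtending (((((D,M),H),(K,((F,L),U)),I),(S,J,B),(P,G)),(((C,T),(E,O)),Q,(N,A))).
That clade contains 20 terminal taxa: A, B, C, D, E, F, G, H, I, J, K, L, M, N, O, P, Q, S, T, U.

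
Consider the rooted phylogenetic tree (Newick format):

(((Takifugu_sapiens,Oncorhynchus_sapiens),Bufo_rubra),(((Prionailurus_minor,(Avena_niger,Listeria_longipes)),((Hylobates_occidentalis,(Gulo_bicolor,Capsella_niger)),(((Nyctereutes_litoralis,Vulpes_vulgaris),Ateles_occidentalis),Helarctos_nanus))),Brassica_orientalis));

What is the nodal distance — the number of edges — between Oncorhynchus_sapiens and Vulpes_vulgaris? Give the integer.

The MRCA of Oncorhynchus_sapiens and Vulpes_vulgaris is the root of the tree.
From Oncorhynchus_sapiens up to that node: 3 branches. From Vulpes_vulgaris up to the same node: 7 branches. Total: 3 + 7 = 10.

10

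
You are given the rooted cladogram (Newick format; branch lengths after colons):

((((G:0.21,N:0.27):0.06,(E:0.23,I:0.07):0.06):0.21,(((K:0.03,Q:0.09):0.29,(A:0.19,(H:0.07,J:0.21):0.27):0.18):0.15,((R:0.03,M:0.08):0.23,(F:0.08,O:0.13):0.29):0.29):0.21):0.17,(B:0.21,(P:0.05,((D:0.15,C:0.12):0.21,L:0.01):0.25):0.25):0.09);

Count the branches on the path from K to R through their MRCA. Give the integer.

6

The MRCA of K and R is the node subtending (((K,Q),(A,(H,J))),((R,M),(F,O))).
From K up to that node: 3 branches. From R up to the same node: 3 branches. Total: 3 + 3 = 6.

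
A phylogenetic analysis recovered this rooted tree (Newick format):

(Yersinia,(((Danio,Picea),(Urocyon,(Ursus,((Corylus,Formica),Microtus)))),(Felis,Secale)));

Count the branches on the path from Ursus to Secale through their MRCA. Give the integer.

6

The MRCA of Ursus and Secale is the node subtending (((Danio,Picea),(Urocyon,(Ursus,((Corylus,Formica),Microtus)))),(Felis,Secale)).
From Ursus up to that node: 4 branches. From Secale up to the same node: 2 branches. Total: 4 + 2 = 6.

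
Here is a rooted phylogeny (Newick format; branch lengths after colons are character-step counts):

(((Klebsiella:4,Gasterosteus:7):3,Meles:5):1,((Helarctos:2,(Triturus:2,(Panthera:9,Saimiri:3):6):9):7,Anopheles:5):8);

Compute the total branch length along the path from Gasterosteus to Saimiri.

44

The path runs Gasterosteus → … → MRCA → … → Saimiri; the MRCA is the root of the tree.
Branch lengths along that path: 7 + 3 + 1 + 8 + 7 + 9 + 6 + 3 = 44.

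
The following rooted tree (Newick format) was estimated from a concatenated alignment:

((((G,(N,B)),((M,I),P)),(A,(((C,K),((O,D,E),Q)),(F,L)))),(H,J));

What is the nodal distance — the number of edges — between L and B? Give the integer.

8

The MRCA of L and B is the node subtending (((G,(N,B)),((M,I),P)),(A,(((C,K),((O,D,E),Q)),(F,L)))).
From L up to that node: 4 branches. From B up to the same node: 4 branches. Total: 4 + 4 = 8.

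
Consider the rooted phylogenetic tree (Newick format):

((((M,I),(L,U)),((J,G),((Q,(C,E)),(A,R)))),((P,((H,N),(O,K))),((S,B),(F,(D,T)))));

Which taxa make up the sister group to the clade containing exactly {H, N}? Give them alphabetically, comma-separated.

K, O

The clade containing exactly {H, N} attaches to the tree at the node subtending ((H,N),(O,K)).
The other lineage descending from that same node — the sister group — is (O,K); its 2 tips in alphabetical order are the answer.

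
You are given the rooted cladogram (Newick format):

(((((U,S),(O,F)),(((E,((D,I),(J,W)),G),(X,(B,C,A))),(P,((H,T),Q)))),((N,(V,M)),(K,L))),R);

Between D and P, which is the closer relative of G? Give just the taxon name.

The MRCA of G and D subtends (E,((D,I),(J,W)),G) (6 taxa).
The MRCA of G and P subtends (((E,((D,I),(J,W)),G),(X,(B,C,A))),(P,((H,T),Q))) (14 taxa).
The first is nested inside the second, so G shares a more recent common ancestor with D.

D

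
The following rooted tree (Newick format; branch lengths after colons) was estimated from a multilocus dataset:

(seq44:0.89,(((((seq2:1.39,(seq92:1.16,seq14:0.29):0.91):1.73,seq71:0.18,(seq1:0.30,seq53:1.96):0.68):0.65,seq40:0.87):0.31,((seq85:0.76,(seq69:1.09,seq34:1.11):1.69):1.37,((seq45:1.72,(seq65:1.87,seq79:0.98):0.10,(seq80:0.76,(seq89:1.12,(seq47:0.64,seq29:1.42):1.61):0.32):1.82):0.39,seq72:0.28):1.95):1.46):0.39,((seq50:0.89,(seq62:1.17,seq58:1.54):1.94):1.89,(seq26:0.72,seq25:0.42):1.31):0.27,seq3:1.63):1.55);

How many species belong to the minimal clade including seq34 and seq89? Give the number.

The MRCA of seq34 and seq89 is the node subtending ((seq85,(seq69,seq34)),((seq45,(seq65,seq79),(seq80,(seq89,(seq47,seq29)))),seq72)).
That clade contains 11 terminal taxa: seq29, seq34, seq45, seq47, seq65, seq69, seq72, seq79, seq80, seq85, seq89.

11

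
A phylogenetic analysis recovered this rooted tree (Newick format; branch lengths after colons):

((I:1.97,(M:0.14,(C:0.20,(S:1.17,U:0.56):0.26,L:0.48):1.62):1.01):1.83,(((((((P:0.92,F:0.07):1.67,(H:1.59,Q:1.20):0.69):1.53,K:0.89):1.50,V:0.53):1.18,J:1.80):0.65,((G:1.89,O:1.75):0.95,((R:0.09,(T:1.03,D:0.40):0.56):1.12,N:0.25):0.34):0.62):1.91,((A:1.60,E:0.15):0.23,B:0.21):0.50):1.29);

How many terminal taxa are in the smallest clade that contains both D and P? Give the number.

The MRCA of D and P is the node subtending ((((((P,F),(H,Q)),K),V),J),((G,O),((R,(T,D)),N))).
That clade contains 13 terminal taxa: D, F, G, H, J, K, N, O, P, Q, R, T, V.

13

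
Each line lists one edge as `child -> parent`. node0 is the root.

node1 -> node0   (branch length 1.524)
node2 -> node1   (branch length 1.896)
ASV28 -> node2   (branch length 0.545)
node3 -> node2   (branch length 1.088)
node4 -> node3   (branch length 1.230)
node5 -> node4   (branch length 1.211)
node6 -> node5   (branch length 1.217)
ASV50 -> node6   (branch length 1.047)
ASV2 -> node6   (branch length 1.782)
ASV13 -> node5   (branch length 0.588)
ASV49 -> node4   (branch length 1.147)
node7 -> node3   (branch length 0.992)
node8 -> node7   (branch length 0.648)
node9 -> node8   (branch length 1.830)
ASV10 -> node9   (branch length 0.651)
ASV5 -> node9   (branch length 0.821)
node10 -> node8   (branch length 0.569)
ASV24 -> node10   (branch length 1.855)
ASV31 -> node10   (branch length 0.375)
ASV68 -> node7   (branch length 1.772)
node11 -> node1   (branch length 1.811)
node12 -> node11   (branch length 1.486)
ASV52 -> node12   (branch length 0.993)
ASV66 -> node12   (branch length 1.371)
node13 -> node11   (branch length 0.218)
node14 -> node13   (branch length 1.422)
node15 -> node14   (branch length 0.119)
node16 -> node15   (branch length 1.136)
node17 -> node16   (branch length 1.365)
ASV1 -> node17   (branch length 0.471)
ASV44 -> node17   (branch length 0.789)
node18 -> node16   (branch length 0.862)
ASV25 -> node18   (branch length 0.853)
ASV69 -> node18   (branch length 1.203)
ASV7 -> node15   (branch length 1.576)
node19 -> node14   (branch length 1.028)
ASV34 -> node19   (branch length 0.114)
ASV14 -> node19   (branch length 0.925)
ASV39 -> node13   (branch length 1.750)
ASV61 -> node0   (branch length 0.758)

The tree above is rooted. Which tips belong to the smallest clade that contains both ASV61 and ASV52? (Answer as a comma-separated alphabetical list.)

ASV1, ASV10, ASV13, ASV14, ASV2, ASV24, ASV25, ASV28, ASV31, ASV34, ASV39, ASV44, ASV49, ASV5, ASV50, ASV52, ASV61, ASV66, ASV68, ASV69, ASV7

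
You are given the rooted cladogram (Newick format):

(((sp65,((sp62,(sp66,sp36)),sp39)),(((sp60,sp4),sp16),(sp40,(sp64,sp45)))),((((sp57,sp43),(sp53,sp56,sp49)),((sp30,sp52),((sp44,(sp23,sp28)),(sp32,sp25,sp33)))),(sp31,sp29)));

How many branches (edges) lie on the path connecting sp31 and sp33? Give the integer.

The MRCA of sp31 and sp33 is the node subtending ((((sp57,sp43),(sp53,sp56,sp49)),((sp30,sp52),((sp44,(sp23,sp28)),(sp32,sp25,sp33)))),(sp31,sp29)).
From sp31 up to that node: 2 branches. From sp33 up to the same node: 5 branches. Total: 2 + 5 = 7.

7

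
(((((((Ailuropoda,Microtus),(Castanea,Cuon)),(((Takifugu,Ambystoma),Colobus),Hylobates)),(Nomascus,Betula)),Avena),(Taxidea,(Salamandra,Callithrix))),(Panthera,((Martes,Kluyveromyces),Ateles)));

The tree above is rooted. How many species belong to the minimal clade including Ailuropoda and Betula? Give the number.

10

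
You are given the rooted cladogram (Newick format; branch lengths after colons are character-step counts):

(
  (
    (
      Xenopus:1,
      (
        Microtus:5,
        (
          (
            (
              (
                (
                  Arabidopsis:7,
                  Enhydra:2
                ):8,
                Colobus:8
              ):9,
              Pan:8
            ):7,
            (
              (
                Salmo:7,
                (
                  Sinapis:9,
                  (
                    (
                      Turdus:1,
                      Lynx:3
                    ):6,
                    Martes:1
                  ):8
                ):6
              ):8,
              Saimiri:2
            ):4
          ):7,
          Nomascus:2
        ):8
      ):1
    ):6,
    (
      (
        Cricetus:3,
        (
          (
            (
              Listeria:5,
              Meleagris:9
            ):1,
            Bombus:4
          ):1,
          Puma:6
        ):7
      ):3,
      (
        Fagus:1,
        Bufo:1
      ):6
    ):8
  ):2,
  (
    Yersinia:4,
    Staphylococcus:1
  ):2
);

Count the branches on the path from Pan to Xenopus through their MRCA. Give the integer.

The MRCA of Pan and Xenopus is the node subtending (Xenopus,(Microtus,(((((Arabidopsis,Enhydra),Colobus),Pan),((Salmo,(Sinapis,((Turdus,Lynx),Martes))),Saimiri)),Nomascus))).
From Pan up to that node: 5 branches. From Xenopus up to the same node: 1 branch. Total: 5 + 1 = 6.

6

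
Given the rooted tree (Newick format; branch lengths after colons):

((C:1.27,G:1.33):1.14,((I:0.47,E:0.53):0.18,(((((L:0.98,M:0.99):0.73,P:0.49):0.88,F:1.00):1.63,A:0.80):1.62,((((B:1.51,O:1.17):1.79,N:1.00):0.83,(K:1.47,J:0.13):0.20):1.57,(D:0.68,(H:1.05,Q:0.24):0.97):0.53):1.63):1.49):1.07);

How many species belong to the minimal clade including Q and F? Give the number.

The MRCA of Q and F is the node subtending (((((L,M),P),F),A),((((B,O),N),(K,J)),(D,(H,Q)))).
That clade contains 13 terminal taxa: A, B, D, F, H, J, K, L, M, N, O, P, Q.

13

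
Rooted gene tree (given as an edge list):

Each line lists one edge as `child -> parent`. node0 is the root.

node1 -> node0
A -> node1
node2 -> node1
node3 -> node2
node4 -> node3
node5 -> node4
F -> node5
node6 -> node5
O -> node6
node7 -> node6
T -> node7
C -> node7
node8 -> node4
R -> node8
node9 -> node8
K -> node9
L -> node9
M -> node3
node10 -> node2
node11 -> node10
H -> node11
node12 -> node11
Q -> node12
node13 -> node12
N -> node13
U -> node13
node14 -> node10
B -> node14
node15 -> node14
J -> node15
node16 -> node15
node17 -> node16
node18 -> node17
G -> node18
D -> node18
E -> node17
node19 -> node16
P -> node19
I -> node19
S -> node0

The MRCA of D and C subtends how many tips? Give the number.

The MRCA of D and C is the node subtending ((((F,(O,(T,C))),(R,(K,L))),M),((H,(Q,(N,U))),(B,(J,(((G,D),E),(P,I)))))).
That clade contains 19 terminal taxa: B, C, D, E, F, G, H, I, J, K, L, M, N, O, P, Q, R, T, U.

19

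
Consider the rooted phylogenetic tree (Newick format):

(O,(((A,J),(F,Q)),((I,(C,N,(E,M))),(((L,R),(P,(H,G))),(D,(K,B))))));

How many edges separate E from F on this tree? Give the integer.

8

The MRCA of E and F is the node subtending (((A,J),(F,Q)),((I,(C,N,(E,M))),(((L,R),(P,(H,G))),(D,(K,B))))).
From E up to that node: 5 branches. From F up to the same node: 3 branches. Total: 5 + 3 = 8.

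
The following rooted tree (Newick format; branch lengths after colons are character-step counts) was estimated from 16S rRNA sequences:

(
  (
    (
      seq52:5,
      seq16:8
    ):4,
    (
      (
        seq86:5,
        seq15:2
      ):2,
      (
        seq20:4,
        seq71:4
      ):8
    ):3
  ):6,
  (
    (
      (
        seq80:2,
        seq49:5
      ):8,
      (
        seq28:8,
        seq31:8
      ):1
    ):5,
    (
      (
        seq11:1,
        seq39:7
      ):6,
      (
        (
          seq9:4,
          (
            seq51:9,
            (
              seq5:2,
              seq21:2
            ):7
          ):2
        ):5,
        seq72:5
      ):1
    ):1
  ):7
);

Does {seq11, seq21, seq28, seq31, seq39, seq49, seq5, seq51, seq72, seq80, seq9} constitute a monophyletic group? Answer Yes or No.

Yes

The most recent common ancestor of these taxa subtends (((seq80,seq49),(seq28,seq31)),((seq11,seq39),((seq9,(seq51,(seq5,seq21))),seq72))).
That clade has exactly 11 tips — every listed taxon and nothing else — so the group is monophyletic.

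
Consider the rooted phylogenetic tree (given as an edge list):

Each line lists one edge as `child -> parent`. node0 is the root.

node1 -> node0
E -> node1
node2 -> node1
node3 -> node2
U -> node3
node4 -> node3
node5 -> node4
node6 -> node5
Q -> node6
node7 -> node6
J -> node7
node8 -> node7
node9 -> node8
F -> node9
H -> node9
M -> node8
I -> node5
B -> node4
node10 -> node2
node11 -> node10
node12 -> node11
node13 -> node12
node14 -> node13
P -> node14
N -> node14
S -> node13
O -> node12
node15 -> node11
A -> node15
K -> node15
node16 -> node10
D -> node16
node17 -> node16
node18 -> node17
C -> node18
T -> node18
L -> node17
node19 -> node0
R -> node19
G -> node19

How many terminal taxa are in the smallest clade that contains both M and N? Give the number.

18

The MRCA of M and N is the node subtending ((U,(((Q,(J,((F,H),M))),I),B)),(((((P,N),S),O),(A,K)),(D,((C,T),L)))).
That clade contains 18 terminal taxa: A, B, C, D, F, H, I, J, K, L, M, N, O, P, Q, S, T, U.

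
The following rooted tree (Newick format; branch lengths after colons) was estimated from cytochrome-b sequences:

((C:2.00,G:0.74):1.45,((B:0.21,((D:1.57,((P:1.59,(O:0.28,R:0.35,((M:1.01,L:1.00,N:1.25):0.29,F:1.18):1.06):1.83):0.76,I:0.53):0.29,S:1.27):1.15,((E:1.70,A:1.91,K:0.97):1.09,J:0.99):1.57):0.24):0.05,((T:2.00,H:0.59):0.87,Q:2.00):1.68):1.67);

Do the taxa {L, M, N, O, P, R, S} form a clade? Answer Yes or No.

No

The MRCA of the listed taxa subtends (D,((P,(O,R,((M,L,N),F))),I),S).
That clade also contains D, F, I, which are not in the proposed group, so the group is not monophyletic.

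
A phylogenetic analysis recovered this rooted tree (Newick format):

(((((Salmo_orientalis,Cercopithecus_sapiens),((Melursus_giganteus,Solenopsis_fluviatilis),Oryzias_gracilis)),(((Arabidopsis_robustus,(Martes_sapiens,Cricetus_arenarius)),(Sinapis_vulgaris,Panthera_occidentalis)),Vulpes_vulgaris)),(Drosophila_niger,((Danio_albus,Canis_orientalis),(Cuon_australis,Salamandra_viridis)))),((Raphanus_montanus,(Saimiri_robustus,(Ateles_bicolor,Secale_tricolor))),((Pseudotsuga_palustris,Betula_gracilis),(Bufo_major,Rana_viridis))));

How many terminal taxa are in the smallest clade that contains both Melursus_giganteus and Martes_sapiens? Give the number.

The MRCA of Melursus_giganteus and Martes_sapiens is the node subtending (((Salmo_orientalis,Cercopithecus_sapiens),((Melursus_giganteus,Solenopsis_fluviatilis),Oryzias_gracilis)),(((Arabidopsis_robustus,(Martes_sapiens,Cricetus_arenarius)),(Sinapis_vulgaris,Panthera_occidentalis)),Vulpes_vulgaris)).
That clade contains 11 terminal taxa: Arabidopsis_robustus, Cercopithecus_sapiens, Cricetus_arenarius, Martes_sapiens, Melursus_giganteus, Oryzias_gracilis, Panthera_occidentalis, Salmo_orientalis, Sinapis_vulgaris, Solenopsis_fluviatilis, Vulpes_vulgaris.

11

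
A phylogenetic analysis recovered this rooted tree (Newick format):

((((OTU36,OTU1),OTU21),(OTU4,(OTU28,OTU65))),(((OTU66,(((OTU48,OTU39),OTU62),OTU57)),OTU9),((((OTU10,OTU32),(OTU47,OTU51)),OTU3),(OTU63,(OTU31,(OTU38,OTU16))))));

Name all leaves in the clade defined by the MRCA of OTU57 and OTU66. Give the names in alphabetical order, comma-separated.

Tracing OTU57: it sits inside (((OTU48,OTU39),OTU62),OTU57).
Tracing OTU66: it sits inside (OTU66,(((OTU48,OTU39),OTU62),OTU57)).
The smallest clade enclosing both is (OTU66,(((OTU48,OTU39),OTU62),OTU57)); the answer is its 5 terminal taxa in alphabetical order.

OTU39, OTU48, OTU57, OTU62, OTU66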